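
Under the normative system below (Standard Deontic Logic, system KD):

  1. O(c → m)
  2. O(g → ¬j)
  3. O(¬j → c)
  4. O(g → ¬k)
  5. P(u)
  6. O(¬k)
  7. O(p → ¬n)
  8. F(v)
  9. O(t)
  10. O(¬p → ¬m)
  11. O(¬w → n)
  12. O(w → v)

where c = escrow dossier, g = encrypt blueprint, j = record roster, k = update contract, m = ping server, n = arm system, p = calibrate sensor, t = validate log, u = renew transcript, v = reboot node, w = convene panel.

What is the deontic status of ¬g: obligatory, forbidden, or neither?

F(v) at premise 8 means O(¬v).
Premise 12, O(w → v), contraposes to O(¬v → ¬w); with O(¬v) we get O(¬w).
From O(¬w) and premise 11, O(¬w → n), we obtain O(n).
The contrapositive of premise 7 (O(p → ¬n)) is O(n → ¬p), and O(n) is already established, so O(¬p).
Applying K to premise 10 (O(¬p → ¬m)) and O(¬p) yields O(¬m).
Premise 1 is O(c → m); contrapositively O(¬m → ¬c). Since O(¬m) holds, K gives O(¬c).
Premise 3 is O(¬j → c); contrapositively O(¬c → j). Since O(¬c) holds, K gives O(j).
Premise 2, O(g → ¬j), contraposes to O(j → ¬g); with O(j) we get O(¬g).
Premises 4, 5, 6, 9 do not contribute to this derivation.
Hence ¬g is obligatory.

Obligatory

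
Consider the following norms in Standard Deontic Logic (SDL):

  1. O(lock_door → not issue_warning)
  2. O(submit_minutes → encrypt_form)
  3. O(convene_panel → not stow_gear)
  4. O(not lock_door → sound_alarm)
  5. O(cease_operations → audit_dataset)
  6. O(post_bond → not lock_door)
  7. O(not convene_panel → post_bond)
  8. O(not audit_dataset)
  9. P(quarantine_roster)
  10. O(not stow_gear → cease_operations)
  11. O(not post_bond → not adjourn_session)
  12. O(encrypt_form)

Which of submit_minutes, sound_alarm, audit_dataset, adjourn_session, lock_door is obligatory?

Premise 8 gives O(not audit_dataset).
Premise 5, O(cease_operations → audit_dataset), contraposes to O(not audit_dataset → not cease_operations); with O(not audit_dataset) we get O(not cease_operations).
Premise 10, O(not stow_gear → cease_operations), contraposes to O(not cease_operations → stow_gear); with O(not cease_operations) we get O(stow_gear).
Premise 3, O(convene_panel → not stow_gear), contraposes to O(stow_gear → not convene_panel); with O(stow_gear) we get O(not convene_panel).
From O(not convene_panel) and premise 7, O(not convene_panel → post_bond), we obtain O(post_bond).
From O(post_bond) and premise 6, O(post_bond → not lock_door), we obtain O(not lock_door).
Premise 4 is O(not lock_door → sound_alarm); since O(not lock_door), deontic closure gives O(sound_alarm).
So O(sound_alarm) holds — sound_alarm is obligatory. None of the other listed options is made obligatory by any chain of premises.

sound_alarm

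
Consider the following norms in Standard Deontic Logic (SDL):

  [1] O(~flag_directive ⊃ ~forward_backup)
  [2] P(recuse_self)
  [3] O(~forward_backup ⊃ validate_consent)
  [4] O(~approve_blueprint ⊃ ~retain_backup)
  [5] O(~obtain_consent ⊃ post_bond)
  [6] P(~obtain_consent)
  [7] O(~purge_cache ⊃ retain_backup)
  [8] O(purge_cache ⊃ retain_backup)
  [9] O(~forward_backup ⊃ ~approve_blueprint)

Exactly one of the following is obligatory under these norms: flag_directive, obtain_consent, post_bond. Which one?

Premises 7 and 8 are O(~purge_cache ⊃ retain_backup) and O(purge_cache ⊃ retain_backup); every ideal world satisfies ~purge_cache or purge_cache, so in either case retain_backup holds — hence O(retain_backup).
Premise 4, O(~approve_blueprint ⊃ ~retain_backup), contraposes to O(retain_backup ⊃ approve_blueprint); with O(retain_backup) we get O(approve_blueprint).
Premise 9 is O(~forward_backup ⊃ ~approve_blueprint); contrapositively O(approve_blueprint ⊃ forward_backup). Since O(approve_blueprint) holds, K gives O(forward_backup).
Premise 1, O(~flag_directive ⊃ ~forward_backup), contraposes to O(forward_backup ⊃ flag_directive); with O(forward_backup) we get O(flag_directive).
So O(flag_directive) holds — flag_directive is obligatory. None of the other listed options is made obligatory by any chain of premises.

flag_directive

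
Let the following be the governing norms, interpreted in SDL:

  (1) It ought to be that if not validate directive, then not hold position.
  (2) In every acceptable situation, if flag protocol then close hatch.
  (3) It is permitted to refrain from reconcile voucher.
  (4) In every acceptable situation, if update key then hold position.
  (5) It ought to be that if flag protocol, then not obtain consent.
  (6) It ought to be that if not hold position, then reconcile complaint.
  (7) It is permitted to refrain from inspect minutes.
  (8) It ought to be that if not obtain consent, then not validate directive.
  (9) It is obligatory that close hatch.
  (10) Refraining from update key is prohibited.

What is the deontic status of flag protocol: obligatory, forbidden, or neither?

Forbidden

Premise 10, F(¬update_key), is equivalent to O(update_key).
Applying K to premise 4 (O(update_key → hold_position)) and O(update_key) yields O(hold_position).
Premise 1, O(¬validate_directive → ¬hold_position), contraposes to O(hold_position → validate_directive); with O(hold_position) we get O(validate_directive).
The contrapositive of premise 8 (O(¬obtain_consent → ¬validate_directive)) is O(validate_directive → obtain_consent), and O(validate_directive) is already established, so O(obtain_consent).
Premise 5, O(flag_protocol → ¬obtain_consent), contraposes to O(obtain_consent → ¬flag_protocol); with O(obtain_consent) we get O(¬flag_protocol).
Premises 2, 3, 6, 7, 9 do not contribute to this derivation.
Thus O(¬flag_protocol), which is F(flag_protocol): flag_protocol is forbidden.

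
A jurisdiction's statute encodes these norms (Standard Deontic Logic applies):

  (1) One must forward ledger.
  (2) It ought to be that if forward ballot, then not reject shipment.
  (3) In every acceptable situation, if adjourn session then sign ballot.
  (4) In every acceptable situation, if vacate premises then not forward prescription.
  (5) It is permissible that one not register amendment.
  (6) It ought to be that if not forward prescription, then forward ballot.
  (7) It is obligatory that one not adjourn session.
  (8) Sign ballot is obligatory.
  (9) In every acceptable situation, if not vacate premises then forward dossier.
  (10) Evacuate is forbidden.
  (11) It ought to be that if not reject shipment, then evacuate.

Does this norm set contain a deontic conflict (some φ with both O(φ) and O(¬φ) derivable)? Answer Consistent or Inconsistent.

Premise 3 is O(adjourn_session → sign_ballot); even if O(sign_ballot) held, inferring O(adjourn_session) would be affirming the consequent — invalid.
So O(adjourn_session) is not derivable, and the apparent clash with O(¬adjourn_session) does not arise.
A world satisfying every obligation exists (e.g. adjourn_session=false, evacuate=false, forward_ballot=false, forward_dossier=true, forward_ledger=true, forward_prescription=true, register_amendment=false, reject_shipment=true, sign_ballot=true, vacate_premises=false); no atom is both obligatory and forbidden, so the set is consistent.

Consistent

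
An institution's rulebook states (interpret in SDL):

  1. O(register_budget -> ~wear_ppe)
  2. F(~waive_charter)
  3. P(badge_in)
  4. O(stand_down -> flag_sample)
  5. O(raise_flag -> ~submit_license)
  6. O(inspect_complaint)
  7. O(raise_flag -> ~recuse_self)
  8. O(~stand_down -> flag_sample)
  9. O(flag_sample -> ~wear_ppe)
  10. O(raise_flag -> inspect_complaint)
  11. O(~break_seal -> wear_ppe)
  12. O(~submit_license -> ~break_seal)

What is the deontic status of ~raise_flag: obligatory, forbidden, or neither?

Obligatory

Premises 8 and 4 cover both cases: O(~stand_down -> flag_sample) and O(stand_down -> flag_sample). Since ~stand_down ∨ stand_down is a tautology, O(flag_sample) follows.
From O(flag_sample) and premise 9, O(flag_sample -> ~wear_ppe), we obtain O(~wear_ppe).
Premise 11 is O(~break_seal -> wear_ppe); contrapositively O(~wear_ppe -> break_seal). Since O(~wear_ppe) holds, K gives O(break_seal).
Premise 12, O(~submit_license -> ~break_seal), contraposes to O(break_seal -> submit_license); with O(break_seal) we get O(submit_license).
The contrapositive of premise 5 (O(raise_flag -> ~submit_license)) is O(submit_license -> ~raise_flag), and O(submit_license) is already established, so O(~raise_flag).
Premises 1, 2, 3, 6, 7, 10 do not contribute to this derivation.
Hence ~raise_flag is obligatory.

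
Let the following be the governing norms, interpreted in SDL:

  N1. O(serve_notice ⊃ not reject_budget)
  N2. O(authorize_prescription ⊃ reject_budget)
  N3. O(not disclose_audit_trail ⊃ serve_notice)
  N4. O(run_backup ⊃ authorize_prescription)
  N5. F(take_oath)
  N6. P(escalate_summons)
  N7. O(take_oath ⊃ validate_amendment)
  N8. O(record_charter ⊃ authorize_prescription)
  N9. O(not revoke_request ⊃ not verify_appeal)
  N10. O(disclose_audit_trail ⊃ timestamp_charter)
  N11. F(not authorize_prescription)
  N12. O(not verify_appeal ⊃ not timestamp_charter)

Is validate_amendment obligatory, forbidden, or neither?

Premise 7 is O(take_oath ⊃ validate_amendment), but O(take_oath) is not derivable from the premises, so it does not yield O(validate_amendment).
No premise or chain of K-axiom applications forces O(validate_amendment), and none forces O(not validate_amendment). So validate_amendment is neither obligatory nor forbidden under these norms.

Neither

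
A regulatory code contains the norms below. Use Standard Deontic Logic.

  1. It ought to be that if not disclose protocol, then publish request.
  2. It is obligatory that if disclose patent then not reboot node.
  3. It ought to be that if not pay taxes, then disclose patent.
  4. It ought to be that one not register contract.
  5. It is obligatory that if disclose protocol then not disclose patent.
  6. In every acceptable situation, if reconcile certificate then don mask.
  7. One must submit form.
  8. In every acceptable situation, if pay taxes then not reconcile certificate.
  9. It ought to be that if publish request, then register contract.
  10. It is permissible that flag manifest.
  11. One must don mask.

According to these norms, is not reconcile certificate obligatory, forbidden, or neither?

From premise 4 we have O(¬register_contract).
The contrapositive of premise 9 (O(publish_request → register_contract)) is O(¬register_contract → ¬publish_request), and O(¬register_contract) is already established, so O(¬publish_request).
Premise 1 is O(¬disclose_protocol → publish_request); contrapositively O(¬publish_request → disclose_protocol). Since O(¬publish_request) holds, K gives O(disclose_protocol).
With premise 5, O(disclose_protocol → ¬disclose_patent), the K-axiom yields O(¬disclose_patent).
Premise 3 is O(¬pay_taxes → disclose_patent); contrapositively O(¬disclose_patent → pay_taxes). Since O(¬disclose_patent) holds, K gives O(pay_taxes).
Applying K to premise 8 (O(pay_taxes → ¬reconcile_certificate)) and O(pay_taxes) yields O(¬reconcile_certificate).
Premises 2, 6, 7, 10, 11 do not contribute to this derivation.
Hence ¬reconcile_certificate is obligatory.

Obligatory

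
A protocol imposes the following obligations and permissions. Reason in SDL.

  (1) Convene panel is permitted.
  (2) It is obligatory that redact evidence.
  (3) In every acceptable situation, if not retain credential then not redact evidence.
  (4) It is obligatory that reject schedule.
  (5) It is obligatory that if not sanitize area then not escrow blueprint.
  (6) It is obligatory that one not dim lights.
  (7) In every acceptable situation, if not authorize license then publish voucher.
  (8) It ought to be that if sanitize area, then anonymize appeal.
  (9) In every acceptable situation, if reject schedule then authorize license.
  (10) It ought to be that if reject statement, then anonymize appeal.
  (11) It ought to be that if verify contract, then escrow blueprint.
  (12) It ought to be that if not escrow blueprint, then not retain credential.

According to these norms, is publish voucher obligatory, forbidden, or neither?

Neither

Premise 7 is O(¬authorize_license → publish_voucher), but O(¬authorize_license) is not derivable from the premises, so it does not yield O(publish_voucher).
No premise or chain of K-axiom applications forces O(publish_voucher), and none forces O(¬publish_voucher). So publish_voucher is neither obligatory nor forbidden under these norms.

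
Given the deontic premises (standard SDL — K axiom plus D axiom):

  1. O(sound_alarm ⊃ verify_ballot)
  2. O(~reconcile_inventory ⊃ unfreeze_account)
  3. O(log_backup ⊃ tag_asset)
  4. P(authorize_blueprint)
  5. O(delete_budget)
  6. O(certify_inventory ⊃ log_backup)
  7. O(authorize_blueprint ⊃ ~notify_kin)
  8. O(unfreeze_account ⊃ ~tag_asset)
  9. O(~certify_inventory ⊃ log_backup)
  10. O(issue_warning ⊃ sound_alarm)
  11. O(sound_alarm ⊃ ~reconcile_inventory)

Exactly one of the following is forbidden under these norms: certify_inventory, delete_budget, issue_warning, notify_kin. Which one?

Premises 9 and 6 are O(~certify_inventory ⊃ log_backup) and O(certify_inventory ⊃ log_backup); every ideal world satisfies ~certify_inventory or certify_inventory, so in either case log_backup holds — hence O(log_backup).
Premise 3 is O(log_backup ⊃ tag_asset); since O(log_backup), deontic closure gives O(tag_asset).
Premise 8 is O(unfreeze_account ⊃ ~tag_asset); contrapositively O(tag_asset ⊃ ~unfreeze_account). Since O(tag_asset) holds, K gives O(~unfreeze_account).
Premise 2, O(~reconcile_inventory ⊃ unfreeze_account), contraposes to O(~unfreeze_account ⊃ reconcile_inventory); with O(~unfreeze_account) we get O(reconcile_inventory).
Premise 11 is O(sound_alarm ⊃ ~reconcile_inventory); contrapositively O(reconcile_inventory ⊃ ~sound_alarm). Since O(reconcile_inventory) holds, K gives O(~sound_alarm).
Premise 10, O(issue_warning ⊃ sound_alarm), contraposes to O(~sound_alarm ⊃ ~issue_warning); with O(~sound_alarm) we get O(~issue_warning).
So O(~issue_warning) holds, i.e. issue_warning is forbidden. None of the other listed options is forbidden under the premises.

issue_warning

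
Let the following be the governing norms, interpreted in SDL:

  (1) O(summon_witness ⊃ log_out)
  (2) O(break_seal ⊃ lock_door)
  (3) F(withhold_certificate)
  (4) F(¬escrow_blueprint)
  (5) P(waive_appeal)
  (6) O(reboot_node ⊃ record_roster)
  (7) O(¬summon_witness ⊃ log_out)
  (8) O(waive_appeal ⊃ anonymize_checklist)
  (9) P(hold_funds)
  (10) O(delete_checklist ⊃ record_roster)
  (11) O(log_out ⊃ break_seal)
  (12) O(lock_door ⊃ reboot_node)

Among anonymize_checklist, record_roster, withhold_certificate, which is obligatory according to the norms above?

By case analysis on ¬summon_witness: premise 7 gives O(¬summon_witness ⊃ log_out) and premise 1 gives O(summon_witness ⊃ log_out), so O(log_out) either way.
Applying K to premise 11 (O(log_out ⊃ break_seal)) and O(log_out) yields O(break_seal).
Applying K to premise 2 (O(break_seal ⊃ lock_door)) and O(break_seal) yields O(lock_door).
Premise 12 is O(lock_door ⊃ reboot_node); since O(lock_door), deontic closure gives O(reboot_node).
With premise 6, O(reboot_node ⊃ record_roster), the K-axiom yields O(record_roster).
So O(record_roster) holds — record_roster is obligatory. None of the other listed options is made obligatory by any chain of premises.

record_roster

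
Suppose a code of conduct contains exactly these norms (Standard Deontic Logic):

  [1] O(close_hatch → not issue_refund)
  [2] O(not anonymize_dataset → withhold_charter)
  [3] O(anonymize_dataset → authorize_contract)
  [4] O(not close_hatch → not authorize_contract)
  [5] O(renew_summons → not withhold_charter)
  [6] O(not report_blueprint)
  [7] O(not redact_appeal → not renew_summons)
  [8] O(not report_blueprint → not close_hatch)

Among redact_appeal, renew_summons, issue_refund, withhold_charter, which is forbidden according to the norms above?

renew_summons

Premise 6 gives O(not report_blueprint).
Applying K to premise 8 (O(not report_blueprint → not close_hatch)) and O(not report_blueprint) yields O(not close_hatch).
Premise 4 is O(not close_hatch → not authorize_contract); since O(not close_hatch), deontic closure gives O(not authorize_contract).
Premise 3, O(anonymize_dataset → authorize_contract), contraposes to O(not authorize_contract → not anonymize_dataset); with O(not authorize_contract) we get O(not anonymize_dataset).
Premise 2 is O(not anonymize_dataset → withhold_charter); since O(not anonymize_dataset), deontic closure gives O(withhold_charter).
The contrapositive of premise 5 (O(renew_summons → not withhold_charter)) is O(withhold_charter → not renew_summons), and O(withhold_charter) is already established, so O(not renew_summons).
So O(not renew_summons) holds, i.e. renew_summons is forbidden. None of the other listed options is forbidden under the premises.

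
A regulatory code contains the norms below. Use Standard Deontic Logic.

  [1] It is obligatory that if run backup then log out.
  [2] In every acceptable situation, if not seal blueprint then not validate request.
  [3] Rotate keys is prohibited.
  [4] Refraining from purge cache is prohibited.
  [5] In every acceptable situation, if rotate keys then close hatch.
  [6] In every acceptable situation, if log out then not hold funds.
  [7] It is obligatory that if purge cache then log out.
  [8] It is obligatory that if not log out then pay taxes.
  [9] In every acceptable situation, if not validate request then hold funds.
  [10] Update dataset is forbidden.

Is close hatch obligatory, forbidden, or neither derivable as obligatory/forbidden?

Premise 5 is O(rotate_keys → close_hatch), but O(rotate_keys) is not derivable from the premises, so it does not yield O(close_hatch).
No premise or chain of K-axiom applications forces O(close_hatch), and none forces O(¬close_hatch). So close_hatch is neither obligatory nor forbidden under these norms.

Neither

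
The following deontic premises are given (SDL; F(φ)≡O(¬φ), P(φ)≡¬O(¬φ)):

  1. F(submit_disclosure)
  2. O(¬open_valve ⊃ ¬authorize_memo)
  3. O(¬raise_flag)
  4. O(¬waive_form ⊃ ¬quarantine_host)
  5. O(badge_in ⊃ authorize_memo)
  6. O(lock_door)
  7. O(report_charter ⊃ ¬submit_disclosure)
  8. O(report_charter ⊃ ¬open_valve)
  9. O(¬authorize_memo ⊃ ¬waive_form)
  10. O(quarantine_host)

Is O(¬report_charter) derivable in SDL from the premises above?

Yes

Premise 10 states O(quarantine_host) outright.
Premise 4, O(¬waive_form ⊃ ¬quarantine_host), contraposes to O(quarantine_host ⊃ waive_form); with O(quarantine_host) we get O(waive_form).
Premise 9, O(¬authorize_memo ⊃ ¬waive_form), contraposes to O(waive_form ⊃ authorize_memo); with O(waive_form) we get O(authorize_memo).
Premise 2, O(¬open_valve ⊃ ¬authorize_memo), contraposes to O(authorize_memo ⊃ open_valve); with O(authorize_memo) we get O(open_valve).
Premise 8, O(report_charter ⊃ ¬open_valve), contraposes to O(open_valve ⊃ ¬report_charter); with O(open_valve) we get O(¬report_charter).
Premises 1, 3, 5, 6, 7 do not contribute to this derivation.
So O(¬report_charter) follows.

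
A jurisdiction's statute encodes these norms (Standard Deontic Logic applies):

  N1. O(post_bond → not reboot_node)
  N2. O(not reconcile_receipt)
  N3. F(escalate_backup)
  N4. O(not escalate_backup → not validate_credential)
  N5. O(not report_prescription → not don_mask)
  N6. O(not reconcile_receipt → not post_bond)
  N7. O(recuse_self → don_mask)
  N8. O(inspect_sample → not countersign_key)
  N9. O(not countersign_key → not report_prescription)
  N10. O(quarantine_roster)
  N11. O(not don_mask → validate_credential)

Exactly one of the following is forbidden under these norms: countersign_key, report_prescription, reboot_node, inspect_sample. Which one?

Premise 3 is F(escalate_backup), i.e. O(not escalate_backup).
Applying K to premise 4 (O(not escalate_backup → not validate_credential)) and O(not escalate_backup) yields O(not validate_credential).
The contrapositive of premise 11 (O(not don_mask → validate_credential)) is O(not validate_credential → don_mask), and O(not validate_credential) is already established, so O(don_mask).
Premise 5, O(not report_prescription → not don_mask), contraposes to O(don_mask → report_prescription); with O(don_mask) we get O(report_prescription).
Premise 9, O(not countersign_key → not report_prescription), contraposes to O(report_prescription → countersign_key); with O(report_prescription) we get O(countersign_key).
The contrapositive of premise 8 (O(inspect_sample → not countersign_key)) is O(countersign_key → not inspect_sample), and O(countersign_key) is already established, so O(not inspect_sample).
So O(not inspect_sample) holds, i.e. inspect_sample is forbidden. None of the other listed options is forbidden under the premises.

inspect_sample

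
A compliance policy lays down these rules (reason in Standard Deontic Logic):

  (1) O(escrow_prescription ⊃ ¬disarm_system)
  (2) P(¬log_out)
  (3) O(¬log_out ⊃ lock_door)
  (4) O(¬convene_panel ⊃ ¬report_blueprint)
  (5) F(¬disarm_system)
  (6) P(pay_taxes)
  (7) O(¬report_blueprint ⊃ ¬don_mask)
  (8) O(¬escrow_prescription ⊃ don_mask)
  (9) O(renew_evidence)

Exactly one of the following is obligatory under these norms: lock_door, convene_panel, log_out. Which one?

convene_panel

Premise 5 is F(¬disarm_system), i.e. O(disarm_system).
Premise 1, O(escrow_prescription ⊃ ¬disarm_system), contraposes to O(disarm_system ⊃ ¬escrow_prescription); with O(disarm_system) we get O(¬escrow_prescription).
With premise 8, O(¬escrow_prescription ⊃ don_mask), the K-axiom yields O(don_mask).
Premise 7, O(¬report_blueprint ⊃ ¬don_mask), contraposes to O(don_mask ⊃ report_blueprint); with O(don_mask) we get O(report_blueprint).
Premise 4, O(¬convene_panel ⊃ ¬report_blueprint), contraposes to O(report_blueprint ⊃ convene_panel); with O(report_blueprint) we get O(convene_panel).
So O(convene_panel) holds — convene_panel is obligatory. None of the other listed options is made obligatory by any chain of premises.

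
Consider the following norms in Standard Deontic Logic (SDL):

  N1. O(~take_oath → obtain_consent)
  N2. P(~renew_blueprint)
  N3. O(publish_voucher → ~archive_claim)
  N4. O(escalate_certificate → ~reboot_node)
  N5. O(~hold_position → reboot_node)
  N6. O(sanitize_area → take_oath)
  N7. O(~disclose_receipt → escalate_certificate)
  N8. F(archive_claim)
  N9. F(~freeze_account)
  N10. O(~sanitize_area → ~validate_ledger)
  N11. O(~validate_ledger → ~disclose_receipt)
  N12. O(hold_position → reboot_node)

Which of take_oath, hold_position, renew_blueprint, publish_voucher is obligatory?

take_oath

Premises 5 and 12 are O(~hold_position → reboot_node) and O(hold_position → reboot_node); every ideal world satisfies ~hold_position or hold_position, so in either case reboot_node holds — hence O(reboot_node).
The contrapositive of premise 4 (O(escalate_certificate → ~reboot_node)) is O(reboot_node → ~escalate_certificate), and O(reboot_node) is already established, so O(~escalate_certificate).
The contrapositive of premise 7 (O(~disclose_receipt → escalate_certificate)) is O(~escalate_certificate → disclose_receipt), and O(~escalate_certificate) is already established, so O(disclose_receipt).
Premise 11, O(~validate_ledger → ~disclose_receipt), contraposes to O(disclose_receipt → validate_ledger); with O(disclose_receipt) we get O(validate_ledger).
Premise 10, O(~sanitize_area → ~validate_ledger), contraposes to O(validate_ledger → sanitize_area); with O(validate_ledger) we get O(sanitize_area).
Premise 6 is O(sanitize_area → take_oath); since O(sanitize_area), deontic closure gives O(take_oath).
So O(take_oath) holds — take_oath is obligatory. None of the other listed options is made obligatory by any chain of premises.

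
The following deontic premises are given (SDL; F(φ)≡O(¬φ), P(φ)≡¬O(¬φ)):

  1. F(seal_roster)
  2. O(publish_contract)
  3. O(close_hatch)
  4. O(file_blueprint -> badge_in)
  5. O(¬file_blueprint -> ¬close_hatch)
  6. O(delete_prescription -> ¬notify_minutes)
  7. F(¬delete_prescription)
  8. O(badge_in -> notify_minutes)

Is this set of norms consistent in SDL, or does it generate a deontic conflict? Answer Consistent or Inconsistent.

Inconsistent

Premise 3 gives O(close_hatch).
Premise 5 is O(¬file_blueprint -> ¬close_hatch); contrapositively O(close_hatch -> file_blueprint). Since O(close_hatch) holds, K gives O(file_blueprint).
With premise 4, O(file_blueprint -> badge_in), the K-axiom yields O(badge_in).
With premise 8, O(badge_in -> notify_minutes), the K-axiom yields O(notify_minutes).
Premise 6 is O(delete_prescription -> ¬notify_minutes); contrapositively O(notify_minutes -> ¬delete_prescription). Since O(notify_minutes) holds, K gives O(¬delete_prescription).
Yet premise 7 is F(¬delete_prescription), i.e. O(delete_prescription).
We now have both O(¬delete_prescription) and O(delete_prescription) — delete_prescription is simultaneously obligatory and forbidden, violating the D-axiom.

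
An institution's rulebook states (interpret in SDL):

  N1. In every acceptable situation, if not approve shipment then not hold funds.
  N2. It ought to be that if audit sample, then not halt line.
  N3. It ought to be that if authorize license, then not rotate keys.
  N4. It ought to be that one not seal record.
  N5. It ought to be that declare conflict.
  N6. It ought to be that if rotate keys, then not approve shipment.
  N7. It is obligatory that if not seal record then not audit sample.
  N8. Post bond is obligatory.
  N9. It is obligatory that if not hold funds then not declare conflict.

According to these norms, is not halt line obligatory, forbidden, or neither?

Premise 2 is O(audit_sample → ¬halt_line), but O(audit_sample) is not derivable from the premises, so it does not yield O(¬halt_line).
No premise or chain of K-axiom applications forces O(¬halt_line), and none forces O(halt_line). So ¬halt_line is neither obligatory nor forbidden under these norms.

Neither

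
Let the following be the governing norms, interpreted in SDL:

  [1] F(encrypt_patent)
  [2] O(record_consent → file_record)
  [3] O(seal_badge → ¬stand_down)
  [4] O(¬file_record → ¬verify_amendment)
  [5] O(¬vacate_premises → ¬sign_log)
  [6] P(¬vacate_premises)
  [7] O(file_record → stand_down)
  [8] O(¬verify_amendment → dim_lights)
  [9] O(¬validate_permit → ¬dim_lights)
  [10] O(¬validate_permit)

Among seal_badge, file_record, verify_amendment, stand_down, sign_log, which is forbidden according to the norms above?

Premise 10 states O(¬validate_permit) outright.
Premise 9 is O(¬validate_permit → ¬dim_lights); since O(¬validate_permit), deontic closure gives O(¬dim_lights).
Premise 8, O(¬verify_amendment → dim_lights), contraposes to O(¬dim_lights → verify_amendment); with O(¬dim_lights) we get O(verify_amendment).
Premise 4, O(¬file_record → ¬verify_amendment), contraposes to O(verify_amendment → file_record); with O(verify_amendment) we get O(file_record).
Premise 7 is O(file_record → stand_down); since O(file_record), deontic closure gives O(stand_down).
The contrapositive of premise 3 (O(seal_badge → ¬stand_down)) is O(stand_down → ¬seal_badge), and O(stand_down) is already established, so O(¬seal_badge).
So O(¬seal_badge) holds, i.e. seal_badge is forbidden. None of the other listed options is forbidden under the premises.

seal_badge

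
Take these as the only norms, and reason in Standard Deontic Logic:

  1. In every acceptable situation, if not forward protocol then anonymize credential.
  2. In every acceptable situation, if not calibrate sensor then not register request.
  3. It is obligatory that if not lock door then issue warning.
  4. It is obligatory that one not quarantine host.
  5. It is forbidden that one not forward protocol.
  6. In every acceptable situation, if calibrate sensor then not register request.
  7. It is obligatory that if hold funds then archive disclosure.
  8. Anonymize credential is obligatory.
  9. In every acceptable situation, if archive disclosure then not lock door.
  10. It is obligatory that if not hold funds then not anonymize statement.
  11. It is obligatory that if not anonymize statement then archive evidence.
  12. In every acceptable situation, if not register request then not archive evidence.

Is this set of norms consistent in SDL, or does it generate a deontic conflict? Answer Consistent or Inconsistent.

Consistent

Premise 1 is O(¬forward_protocol → anonymize_credential); even if O(anonymize_credential) held, inferring O(¬forward_protocol) would be affirming the consequent — invalid.
So O(¬forward_protocol) is not derivable, and the apparent clash with O(forward_protocol) does not arise.
A world satisfying every obligation exists (e.g. anonymize_credential=true, anonymize_statement=true, archive_disclosure=true, archive_evidence=false, calibrate_sensor=false, forward_protocol=true, hold_funds=true, issue_warning=true, lock_door=false, quarantine_host=false, register_request=false); no atom is both obligatory and forbidden, so the set is consistent.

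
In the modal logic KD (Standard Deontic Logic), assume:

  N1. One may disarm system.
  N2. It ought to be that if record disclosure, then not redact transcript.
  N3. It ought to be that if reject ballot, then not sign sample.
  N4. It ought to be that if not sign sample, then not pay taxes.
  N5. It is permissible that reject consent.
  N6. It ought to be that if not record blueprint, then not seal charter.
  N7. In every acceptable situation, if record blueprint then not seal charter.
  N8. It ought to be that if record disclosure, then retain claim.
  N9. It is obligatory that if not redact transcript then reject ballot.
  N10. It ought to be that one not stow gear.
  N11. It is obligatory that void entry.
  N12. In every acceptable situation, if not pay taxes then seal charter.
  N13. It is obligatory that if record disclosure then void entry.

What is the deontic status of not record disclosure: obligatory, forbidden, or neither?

Obligatory

Premises 6 and 7 cover both cases: O(¬record_blueprint → ¬seal_charter) and O(record_blueprint → ¬seal_charter). Since ¬record_blueprint ∨ record_blueprint is a tautology, O(¬seal_charter) follows.
The contrapositive of premise 12 (O(¬pay_taxes → seal_charter)) is O(¬seal_charter → pay_taxes), and O(¬seal_charter) is already established, so O(pay_taxes).
Premise 4, O(¬sign_sample → ¬pay_taxes), contraposes to O(pay_taxes → sign_sample); with O(pay_taxes) we get O(sign_sample).
Premise 3, O(reject_ballot → ¬sign_sample), contraposes to O(sign_sample → ¬reject_ballot); with O(sign_sample) we get O(¬reject_ballot).
Premise 9 is O(¬redact_transcript → reject_ballot); contrapositively O(¬reject_ballot → redact_transcript). Since O(¬reject_ballot) holds, K gives O(redact_transcript).
The contrapositive of premise 2 (O(record_disclosure → ¬redact_transcript)) is O(redact_transcript → ¬record_disclosure), and O(redact_transcript) is already established, so O(¬record_disclosure).
Premises 1, 5, 8, 10, 11, 13 do not contribute to this derivation.
Hence ¬record_disclosure is obligatory.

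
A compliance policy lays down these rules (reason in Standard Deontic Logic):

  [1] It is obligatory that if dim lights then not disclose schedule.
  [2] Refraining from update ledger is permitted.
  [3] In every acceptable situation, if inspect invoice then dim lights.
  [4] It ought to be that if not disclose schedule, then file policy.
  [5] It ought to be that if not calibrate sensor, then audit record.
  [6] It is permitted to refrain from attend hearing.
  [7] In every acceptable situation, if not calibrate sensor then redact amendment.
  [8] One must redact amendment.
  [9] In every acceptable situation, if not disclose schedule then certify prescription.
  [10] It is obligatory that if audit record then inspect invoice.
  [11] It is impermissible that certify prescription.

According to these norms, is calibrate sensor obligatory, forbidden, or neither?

Premise 11 is F(certify_prescription), i.e. O(¬certify_prescription).
The contrapositive of premise 9 (O(¬disclose_schedule → certify_prescription)) is O(¬certify_prescription → disclose_schedule), and O(¬certify_prescription) is already established, so O(disclose_schedule).
The contrapositive of premise 1 (O(dim_lights → ¬disclose_schedule)) is O(disclose_schedule → ¬dim_lights), and O(disclose_schedule) is already established, so O(¬dim_lights).
Premise 3, O(inspect_invoice → dim_lights), contraposes to O(¬dim_lights → ¬inspect_invoice); with O(¬dim_lights) we get O(¬inspect_invoice).
Premise 10, O(audit_record → inspect_invoice), contraposes to O(¬inspect_invoice → ¬audit_record); with O(¬inspect_invoice) we get O(¬audit_record).
Premise 5, O(¬calibrate_sensor → audit_record), contraposes to O(¬audit_record → calibrate_sensor); with O(¬audit_record) we get O(calibrate_sensor).
Premises 2, 4, 6, 7, 8 do not contribute to this derivation.
Hence calibrate_sensor is obligatory.

Obligatory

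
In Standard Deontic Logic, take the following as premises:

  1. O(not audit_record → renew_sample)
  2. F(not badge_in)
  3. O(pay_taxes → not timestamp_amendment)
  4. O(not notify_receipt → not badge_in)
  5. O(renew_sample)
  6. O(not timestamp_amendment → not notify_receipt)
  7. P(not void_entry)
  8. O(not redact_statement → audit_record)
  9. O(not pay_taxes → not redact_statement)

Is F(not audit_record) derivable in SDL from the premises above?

Premise 2, F(not badge_in), is equivalent to O(badge_in).
Premise 4, O(not notify_receipt → not badge_in), contraposes to O(badge_in → notify_receipt); with O(badge_in) we get O(notify_receipt).
Premise 6 is O(not timestamp_amendment → not notify_receipt); contrapositively O(notify_receipt → timestamp_amendment). Since O(notify_receipt) holds, K gives O(timestamp_amendment).
Premise 3, O(pay_taxes → not timestamp_amendment), contraposes to O(timestamp_amendment → not pay_taxes); with O(timestamp_amendment) we get O(not pay_taxes).
With premise 9, O(not pay_taxes → not redact_statement), the K-axiom yields O(not redact_statement).
Premise 8 is O(not redact_statement → audit_record); since O(not redact_statement), deontic closure gives O(audit_record).
Premises 1, 5, 7 do not contribute to this derivation.
So O(audit_record) holds, i.e. F(not audit_record). The claim follows.

Yes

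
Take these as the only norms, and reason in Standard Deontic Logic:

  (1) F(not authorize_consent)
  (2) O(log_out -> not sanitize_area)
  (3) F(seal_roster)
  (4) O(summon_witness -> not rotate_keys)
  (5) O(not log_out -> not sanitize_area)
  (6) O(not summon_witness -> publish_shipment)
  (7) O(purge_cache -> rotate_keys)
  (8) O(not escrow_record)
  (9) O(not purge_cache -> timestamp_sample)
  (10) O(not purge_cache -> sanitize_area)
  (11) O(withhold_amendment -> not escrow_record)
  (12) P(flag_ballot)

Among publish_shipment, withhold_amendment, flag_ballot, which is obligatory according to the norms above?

Premises 5 and 2 are O(not log_out -> not sanitize_area) and O(log_out -> not sanitize_area); every ideal world satisfies not log_out or log_out, so in either case not sanitize_area holds — hence O(not sanitize_area).
Premise 10, O(not purge_cache -> sanitize_area), contraposes to O(not sanitize_area -> purge_cache); with O(not sanitize_area) we get O(purge_cache).
Applying K to premise 7 (O(purge_cache -> rotate_keys)) and O(purge_cache) yields O(rotate_keys).
Premise 4 is O(summon_witness -> not rotate_keys); contrapositively O(rotate_keys -> not summon_witness). Since O(rotate_keys) holds, K gives O(not summon_witness).
Premise 6 is O(not summon_witness -> publish_shipment); since O(not summon_witness), deontic closure gives O(publish_shipment).
So O(publish_shipment) holds — publish_shipment is obligatory. None of the other listed options is made obligatory by any chain of premises.

publish_shipment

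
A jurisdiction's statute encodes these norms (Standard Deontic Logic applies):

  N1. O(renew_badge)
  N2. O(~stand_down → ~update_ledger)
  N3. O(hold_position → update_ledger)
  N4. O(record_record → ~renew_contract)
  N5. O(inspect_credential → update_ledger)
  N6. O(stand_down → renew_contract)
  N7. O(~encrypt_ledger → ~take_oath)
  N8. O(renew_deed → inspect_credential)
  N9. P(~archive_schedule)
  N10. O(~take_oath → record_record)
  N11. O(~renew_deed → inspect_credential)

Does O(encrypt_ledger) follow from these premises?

Yes

By case analysis on ~renew_deed: premise 11 gives O(~renew_deed → inspect_credential) and premise 8 gives O(renew_deed → inspect_credential), so O(inspect_credential) either way.
Premise 5 is O(inspect_credential → update_ledger); since O(inspect_credential), deontic closure gives O(update_ledger).
The contrapositive of premise 2 (O(~stand_down → ~update_ledger)) is O(update_ledger → stand_down), and O(update_ledger) is already established, so O(stand_down).
From O(stand_down) and premise 6, O(stand_down → renew_contract), we obtain O(renew_contract).
Premise 4 is O(record_record → ~renew_contract); contrapositively O(renew_contract → ~record_record). Since O(renew_contract) holds, K gives O(~record_record).
Premise 10, O(~take_oath → record_record), contraposes to O(~record_record → take_oath); with O(~record_record) we get O(take_oath).
The contrapositive of premise 7 (O(~encrypt_ledger → ~take_oath)) is O(take_oath → encrypt_ledger), and O(take_oath) is already established, so O(encrypt_ledger).
Premises 1, 3, 9 do not contribute to this derivation.
So O(encrypt_ledger) follows.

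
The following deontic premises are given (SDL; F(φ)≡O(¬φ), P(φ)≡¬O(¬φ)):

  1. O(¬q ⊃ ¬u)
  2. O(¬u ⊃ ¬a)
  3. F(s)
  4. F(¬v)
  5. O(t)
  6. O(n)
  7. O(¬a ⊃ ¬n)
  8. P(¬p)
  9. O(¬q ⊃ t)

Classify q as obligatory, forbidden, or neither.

Premise 6 gives O(n).
Premise 7, O(¬a ⊃ ¬n), contraposes to O(n ⊃ a); with O(n) we get O(a).
Premise 2, O(¬u ⊃ ¬a), contraposes to O(a ⊃ u); with O(a) we get O(u).
The contrapositive of premise 1 (O(¬q ⊃ ¬u)) is O(u ⊃ q), and O(u) is already established, so O(q).
Premises 3, 4, 5, 8, 9 do not contribute to this derivation.
Hence q is obligatory.

Obligatory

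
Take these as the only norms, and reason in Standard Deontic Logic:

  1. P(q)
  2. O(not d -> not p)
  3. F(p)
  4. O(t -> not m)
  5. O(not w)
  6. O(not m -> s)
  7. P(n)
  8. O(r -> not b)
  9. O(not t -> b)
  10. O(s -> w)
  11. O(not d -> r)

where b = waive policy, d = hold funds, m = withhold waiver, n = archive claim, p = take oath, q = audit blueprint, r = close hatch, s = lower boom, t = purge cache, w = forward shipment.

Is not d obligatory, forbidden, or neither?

Premise 5 gives O(not w).
Premise 10, O(s -> w), contraposes to O(not w -> not s); with O(not w) we get O(not s).
Premise 6 is O(not m -> s); contrapositively O(not s -> m). Since O(not s) holds, K gives O(m).
The contrapositive of premise 4 (O(t -> not m)) is O(m -> not t), and O(m) is already established, so O(not t).
Premise 9 is O(not t -> b); since O(not t), deontic closure gives O(b).
The contrapositive of premise 8 (O(r -> not b)) is O(b -> not r), and O(b) is already established, so O(not r).
Premise 11 is O(not d -> r); contrapositively O(not r -> d). Since O(not r) holds, K gives O(d).
Premises 1, 2, 3, 7 do not contribute to this derivation.
Thus O(d), which is F(not d): not d is forbidden.

Forbidden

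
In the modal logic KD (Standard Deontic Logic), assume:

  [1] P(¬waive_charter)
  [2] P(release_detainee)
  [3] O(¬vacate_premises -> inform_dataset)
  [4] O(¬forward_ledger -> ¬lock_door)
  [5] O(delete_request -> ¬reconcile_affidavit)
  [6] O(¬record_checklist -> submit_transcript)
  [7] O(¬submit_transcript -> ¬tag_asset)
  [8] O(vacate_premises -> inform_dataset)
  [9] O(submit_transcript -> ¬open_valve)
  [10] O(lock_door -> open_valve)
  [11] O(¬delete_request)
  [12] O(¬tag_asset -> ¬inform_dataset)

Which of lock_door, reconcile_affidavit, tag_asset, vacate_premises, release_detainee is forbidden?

Premises 3 and 8 cover both cases: O(¬vacate_premises -> inform_dataset) and O(vacate_premises -> inform_dataset). Since ¬vacate_premises ∨ vacate_premises is a tautology, O(inform_dataset) follows.
Premise 12 is O(¬tag_asset -> ¬inform_dataset); contrapositively O(inform_dataset -> tag_asset). Since O(inform_dataset) holds, K gives O(tag_asset).
The contrapositive of premise 7 (O(¬submit_transcript -> ¬tag_asset)) is O(tag_asset -> submit_transcript), and O(tag_asset) is already established, so O(submit_transcript).
Premise 9 is O(submit_transcript -> ¬open_valve); since O(submit_transcript), deontic closure gives O(¬open_valve).
Premise 10 is O(lock_door -> open_valve); contrapositively O(¬open_valve -> ¬lock_door). Since O(¬open_valve) holds, K gives O(¬lock_door).
So O(¬lock_door) holds, i.e. lock_door is forbidden. None of the other listed options is forbidden under the premises.

lock_door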